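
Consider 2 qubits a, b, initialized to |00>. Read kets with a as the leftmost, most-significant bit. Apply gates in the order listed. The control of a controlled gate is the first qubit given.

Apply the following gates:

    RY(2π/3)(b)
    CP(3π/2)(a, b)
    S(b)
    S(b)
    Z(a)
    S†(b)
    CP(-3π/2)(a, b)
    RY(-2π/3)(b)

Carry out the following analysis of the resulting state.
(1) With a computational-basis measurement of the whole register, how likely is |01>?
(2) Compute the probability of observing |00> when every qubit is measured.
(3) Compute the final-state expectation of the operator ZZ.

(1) The probability of measuring |01> is 3/8.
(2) The probability of measuring |00> is 5/8.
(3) The observable ZZ averages to 1/4.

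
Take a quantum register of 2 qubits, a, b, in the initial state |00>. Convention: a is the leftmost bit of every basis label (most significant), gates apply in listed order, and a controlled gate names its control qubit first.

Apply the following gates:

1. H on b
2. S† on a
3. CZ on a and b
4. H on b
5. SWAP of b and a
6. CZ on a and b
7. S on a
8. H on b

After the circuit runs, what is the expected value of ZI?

In the final state, ZI has expectation 1.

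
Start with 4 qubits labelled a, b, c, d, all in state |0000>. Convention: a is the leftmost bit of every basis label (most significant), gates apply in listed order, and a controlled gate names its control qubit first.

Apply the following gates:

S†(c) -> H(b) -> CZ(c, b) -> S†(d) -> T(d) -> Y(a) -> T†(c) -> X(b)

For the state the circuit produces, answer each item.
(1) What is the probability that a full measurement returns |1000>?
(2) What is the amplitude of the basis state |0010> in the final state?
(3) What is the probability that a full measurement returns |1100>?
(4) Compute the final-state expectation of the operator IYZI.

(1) A full measurement returns |1000> with probability 1/2.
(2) |0010> carries amplitude 0 in the final state.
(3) The probability of measuring |1100> is 1/2.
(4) The observable IYZI averages to 0.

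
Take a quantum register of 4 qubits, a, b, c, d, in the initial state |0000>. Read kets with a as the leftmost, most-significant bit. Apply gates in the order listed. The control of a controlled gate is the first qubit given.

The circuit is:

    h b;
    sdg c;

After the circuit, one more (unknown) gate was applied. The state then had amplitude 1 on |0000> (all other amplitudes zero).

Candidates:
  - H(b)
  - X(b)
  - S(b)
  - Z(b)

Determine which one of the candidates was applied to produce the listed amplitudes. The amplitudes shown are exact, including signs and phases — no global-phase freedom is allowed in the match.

It was H(b) that produced the state shown.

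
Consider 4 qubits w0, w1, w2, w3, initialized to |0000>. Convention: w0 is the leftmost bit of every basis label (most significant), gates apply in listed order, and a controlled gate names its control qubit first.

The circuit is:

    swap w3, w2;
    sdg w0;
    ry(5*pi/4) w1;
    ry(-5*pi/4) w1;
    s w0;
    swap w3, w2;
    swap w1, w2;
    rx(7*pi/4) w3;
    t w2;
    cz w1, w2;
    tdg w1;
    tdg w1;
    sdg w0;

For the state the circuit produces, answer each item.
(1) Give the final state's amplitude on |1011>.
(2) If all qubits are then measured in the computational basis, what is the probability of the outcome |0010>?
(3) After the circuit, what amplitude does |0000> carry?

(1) |1011> carries amplitude 0 in the final state.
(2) Outcome |0010> occurs with probability 0.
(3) |0000> carries amplitude -sqrt(sqrt(2) + 2)/2 in the final state.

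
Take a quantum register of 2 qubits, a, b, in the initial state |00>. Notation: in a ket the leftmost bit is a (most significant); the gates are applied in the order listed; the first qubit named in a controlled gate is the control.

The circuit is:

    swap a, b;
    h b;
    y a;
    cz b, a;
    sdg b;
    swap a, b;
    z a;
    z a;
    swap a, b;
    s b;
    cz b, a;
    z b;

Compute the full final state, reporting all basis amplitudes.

After the circuit, the state carries amplitude 0 on |00>, 0 on |01>, sqrt(2)*I/2 on |10>, -sqrt(2)*I/2 on |11>. Key observation: the block from step 4 through step 11 cancels to the identity and can be dropped.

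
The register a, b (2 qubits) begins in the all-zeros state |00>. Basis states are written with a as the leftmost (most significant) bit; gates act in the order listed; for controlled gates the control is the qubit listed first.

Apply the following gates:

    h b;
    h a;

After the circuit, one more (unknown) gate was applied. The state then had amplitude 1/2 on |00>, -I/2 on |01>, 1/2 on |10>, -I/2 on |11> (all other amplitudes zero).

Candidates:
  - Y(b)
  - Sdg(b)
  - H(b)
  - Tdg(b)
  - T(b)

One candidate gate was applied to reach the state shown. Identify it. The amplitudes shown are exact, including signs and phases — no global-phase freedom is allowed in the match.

The unique candidate consistent with the amplitudes is Sdg(b).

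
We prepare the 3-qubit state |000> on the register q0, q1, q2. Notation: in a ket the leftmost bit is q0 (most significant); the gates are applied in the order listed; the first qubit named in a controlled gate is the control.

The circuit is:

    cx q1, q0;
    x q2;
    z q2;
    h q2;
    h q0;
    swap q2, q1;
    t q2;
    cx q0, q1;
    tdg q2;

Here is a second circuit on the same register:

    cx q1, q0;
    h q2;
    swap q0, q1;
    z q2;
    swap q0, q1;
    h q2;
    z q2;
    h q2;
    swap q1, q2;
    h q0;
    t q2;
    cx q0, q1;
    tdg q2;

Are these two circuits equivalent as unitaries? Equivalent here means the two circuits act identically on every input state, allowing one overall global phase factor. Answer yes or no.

Yes: on every input state the two circuits agree up to one overall phase factor.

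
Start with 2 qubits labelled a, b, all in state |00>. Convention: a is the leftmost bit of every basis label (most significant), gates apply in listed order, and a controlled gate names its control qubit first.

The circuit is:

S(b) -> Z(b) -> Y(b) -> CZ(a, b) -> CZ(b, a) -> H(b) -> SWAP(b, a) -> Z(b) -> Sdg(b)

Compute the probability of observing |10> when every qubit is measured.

Outcome |10> occurs with probability 1/2.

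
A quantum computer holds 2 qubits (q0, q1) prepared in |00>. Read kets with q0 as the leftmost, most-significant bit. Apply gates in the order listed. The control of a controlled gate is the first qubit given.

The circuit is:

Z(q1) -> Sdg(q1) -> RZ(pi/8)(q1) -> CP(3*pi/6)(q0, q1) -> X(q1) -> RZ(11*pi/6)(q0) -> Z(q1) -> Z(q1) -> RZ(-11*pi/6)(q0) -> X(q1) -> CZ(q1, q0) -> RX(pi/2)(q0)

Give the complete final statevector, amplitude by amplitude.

The resulting statevector has amplitude -sqrt(2)*exp(15*I*pi/16)/2 on |00>, 0 on |01>, -sqrt(2)*exp(7*I*pi/16)/2 on |10>, 0 on |11>.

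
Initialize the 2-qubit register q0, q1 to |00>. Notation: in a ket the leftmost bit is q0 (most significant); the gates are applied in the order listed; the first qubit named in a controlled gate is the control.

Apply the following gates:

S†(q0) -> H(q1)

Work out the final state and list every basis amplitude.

The resulting statevector has amplitude sqrt(2)/2 on |00>, sqrt(2)/2 on |01>, 0 on |10>, 0 on |11>.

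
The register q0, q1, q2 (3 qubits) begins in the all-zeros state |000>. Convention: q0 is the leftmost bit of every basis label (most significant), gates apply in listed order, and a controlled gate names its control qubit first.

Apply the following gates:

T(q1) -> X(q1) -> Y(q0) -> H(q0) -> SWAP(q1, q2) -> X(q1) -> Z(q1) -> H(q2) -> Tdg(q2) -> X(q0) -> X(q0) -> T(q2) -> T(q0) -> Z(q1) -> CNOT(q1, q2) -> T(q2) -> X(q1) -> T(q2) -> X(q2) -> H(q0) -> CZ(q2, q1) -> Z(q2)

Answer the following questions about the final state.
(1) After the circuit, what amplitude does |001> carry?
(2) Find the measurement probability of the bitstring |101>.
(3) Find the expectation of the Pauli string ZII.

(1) The amplitude on |001> is sqrt(2)*(-exp(3*I*pi/4) + I)/4. Key observation: steps 9-12 multiply out to the identity, so the circuit reduces to the remaining gates.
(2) Outcome |101> occurs with probability sqrt(2)/8 + 1/4.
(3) The observable ZII averages to -sqrt(2)/2.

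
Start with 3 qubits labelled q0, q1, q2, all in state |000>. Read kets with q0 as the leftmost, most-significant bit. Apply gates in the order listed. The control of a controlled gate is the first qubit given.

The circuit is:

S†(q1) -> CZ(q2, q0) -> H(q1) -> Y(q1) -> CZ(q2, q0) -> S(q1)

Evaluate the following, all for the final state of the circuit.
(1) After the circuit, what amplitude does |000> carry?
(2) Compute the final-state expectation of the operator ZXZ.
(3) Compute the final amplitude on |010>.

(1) The amplitude on |000> is -sqrt(2)*I/2.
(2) In the final state, ZXZ has expectation 0.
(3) |010> carries amplitude -sqrt(2)/2 in the final state.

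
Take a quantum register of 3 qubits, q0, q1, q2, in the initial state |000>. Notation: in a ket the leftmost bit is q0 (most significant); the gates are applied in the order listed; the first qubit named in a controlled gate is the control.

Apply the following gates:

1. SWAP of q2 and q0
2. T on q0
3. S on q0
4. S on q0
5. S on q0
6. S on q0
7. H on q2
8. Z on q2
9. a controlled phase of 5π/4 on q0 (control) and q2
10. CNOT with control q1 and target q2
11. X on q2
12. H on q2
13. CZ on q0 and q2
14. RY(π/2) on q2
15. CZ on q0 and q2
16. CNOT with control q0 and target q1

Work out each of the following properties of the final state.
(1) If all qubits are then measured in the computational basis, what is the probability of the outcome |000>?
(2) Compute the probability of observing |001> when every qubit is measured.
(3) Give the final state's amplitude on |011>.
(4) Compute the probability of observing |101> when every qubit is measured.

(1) Outcome |000> occurs with probability 1/2. Key observation: gates 3-6 undo each other exactly, leaving only the rest of the circuit to track.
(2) Outcome |001> occurs with probability 1/2.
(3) The final state's coefficient on |011> equals 0.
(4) A full measurement returns |101> with probability 0.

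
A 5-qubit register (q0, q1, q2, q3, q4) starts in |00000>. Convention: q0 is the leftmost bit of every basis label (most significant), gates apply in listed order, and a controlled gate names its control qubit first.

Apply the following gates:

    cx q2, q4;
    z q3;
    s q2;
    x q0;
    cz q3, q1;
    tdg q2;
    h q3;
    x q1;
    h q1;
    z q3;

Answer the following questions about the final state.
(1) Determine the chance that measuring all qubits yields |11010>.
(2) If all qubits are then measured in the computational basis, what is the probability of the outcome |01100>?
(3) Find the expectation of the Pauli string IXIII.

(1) Outcome |11010> occurs with probability 1/4.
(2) A full measurement returns |01100> with probability 0.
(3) The observable IXIII averages to -1.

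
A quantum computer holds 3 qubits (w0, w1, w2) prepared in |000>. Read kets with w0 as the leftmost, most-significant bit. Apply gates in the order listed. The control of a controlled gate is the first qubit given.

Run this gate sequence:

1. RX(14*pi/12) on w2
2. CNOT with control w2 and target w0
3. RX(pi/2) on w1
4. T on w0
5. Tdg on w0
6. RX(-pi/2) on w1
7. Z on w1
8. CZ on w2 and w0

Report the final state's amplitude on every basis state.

The final amplitudes are -sqrt(6)/4 + sqrt(2)/4 on |000>, I*(sqrt(2) + sqrt(6))/4 on |101>, and 0 on every other basis state.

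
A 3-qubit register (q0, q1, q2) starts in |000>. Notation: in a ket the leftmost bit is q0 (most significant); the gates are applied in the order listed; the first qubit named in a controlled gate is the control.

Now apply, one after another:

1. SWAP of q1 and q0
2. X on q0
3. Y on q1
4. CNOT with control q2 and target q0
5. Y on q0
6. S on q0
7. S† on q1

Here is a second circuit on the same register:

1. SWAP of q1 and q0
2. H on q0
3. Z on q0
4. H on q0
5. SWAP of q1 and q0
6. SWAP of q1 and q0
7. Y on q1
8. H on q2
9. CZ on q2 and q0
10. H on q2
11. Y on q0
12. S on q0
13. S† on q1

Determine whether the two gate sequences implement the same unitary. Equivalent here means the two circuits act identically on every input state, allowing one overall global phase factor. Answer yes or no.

No: there is an input state on which the two circuits produce genuinely different outputs (not merely differing by a phase).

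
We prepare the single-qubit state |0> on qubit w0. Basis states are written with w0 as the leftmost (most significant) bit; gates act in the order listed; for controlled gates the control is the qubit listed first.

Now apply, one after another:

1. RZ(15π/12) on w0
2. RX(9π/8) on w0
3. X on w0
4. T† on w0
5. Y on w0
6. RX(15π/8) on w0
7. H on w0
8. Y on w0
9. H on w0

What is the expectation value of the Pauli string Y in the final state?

In the final state, Y has expectation -2*sin(pi/16)*sin(7*pi/16)**2*cos(pi/16) + 2*sin(pi/16)*cos(pi/16)*cos(7*pi/16)**2 - exp(I*pi/4)*sin(7*pi/16)*cos(pi/16)**2*cos(7*pi/16) + exp(-I*pi/4)*sin(pi/16)**2*sin(7*pi/16)*cos(7*pi/16) + exp(I*pi/4)*sin(pi/16)**2*sin(7*pi/16)*cos(7*pi/16) - exp(-I*pi/4)*sin(7*pi/16)*cos(pi/16)**2*cos(7*pi/16).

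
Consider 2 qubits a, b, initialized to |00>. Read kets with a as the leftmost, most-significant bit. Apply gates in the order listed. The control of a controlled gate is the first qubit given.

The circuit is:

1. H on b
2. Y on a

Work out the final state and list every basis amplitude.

The resulting statevector has amplitude 0 on |00>, 0 on |01>, sqrt(2)*I/2 on |10>, sqrt(2)*I/2 on |11>.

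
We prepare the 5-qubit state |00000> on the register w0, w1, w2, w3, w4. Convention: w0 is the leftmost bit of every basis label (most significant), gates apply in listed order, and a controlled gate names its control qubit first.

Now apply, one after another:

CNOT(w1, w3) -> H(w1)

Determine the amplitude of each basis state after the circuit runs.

The final amplitudes are sqrt(2)/2 on |00000>, sqrt(2)/2 on |01000>, and 0 on every other basis state.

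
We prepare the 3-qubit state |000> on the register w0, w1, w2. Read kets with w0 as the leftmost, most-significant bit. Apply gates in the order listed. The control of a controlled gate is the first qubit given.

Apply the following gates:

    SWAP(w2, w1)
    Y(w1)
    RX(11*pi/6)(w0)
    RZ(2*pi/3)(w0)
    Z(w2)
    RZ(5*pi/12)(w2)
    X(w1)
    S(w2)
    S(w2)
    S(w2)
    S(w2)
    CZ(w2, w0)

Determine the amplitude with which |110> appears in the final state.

The final state's coefficient on |110> equals 0. Key observation: steps 8-11 multiply out to the identity, so the circuit reduces to the remaining gates.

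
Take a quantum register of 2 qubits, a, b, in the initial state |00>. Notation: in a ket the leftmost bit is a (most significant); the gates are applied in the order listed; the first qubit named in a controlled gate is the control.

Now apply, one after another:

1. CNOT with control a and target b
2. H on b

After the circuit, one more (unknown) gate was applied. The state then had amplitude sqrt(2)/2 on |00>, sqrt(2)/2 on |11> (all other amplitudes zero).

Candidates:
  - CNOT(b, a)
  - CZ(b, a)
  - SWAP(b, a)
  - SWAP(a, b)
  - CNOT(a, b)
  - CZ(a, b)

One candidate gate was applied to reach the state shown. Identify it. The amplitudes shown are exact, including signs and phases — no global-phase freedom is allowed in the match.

The unique candidate consistent with the amplitudes is CNOT(b, a).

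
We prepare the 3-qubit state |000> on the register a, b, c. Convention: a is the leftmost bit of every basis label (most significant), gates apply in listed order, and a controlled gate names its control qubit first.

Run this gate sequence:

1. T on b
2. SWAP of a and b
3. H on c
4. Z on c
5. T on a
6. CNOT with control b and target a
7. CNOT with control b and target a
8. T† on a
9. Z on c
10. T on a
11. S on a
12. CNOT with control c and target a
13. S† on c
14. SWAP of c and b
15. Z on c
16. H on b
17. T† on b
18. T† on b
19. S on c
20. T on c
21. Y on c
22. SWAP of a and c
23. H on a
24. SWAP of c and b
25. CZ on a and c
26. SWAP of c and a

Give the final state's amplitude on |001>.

The amplitude on |001> is -sqrt(2)*I/4.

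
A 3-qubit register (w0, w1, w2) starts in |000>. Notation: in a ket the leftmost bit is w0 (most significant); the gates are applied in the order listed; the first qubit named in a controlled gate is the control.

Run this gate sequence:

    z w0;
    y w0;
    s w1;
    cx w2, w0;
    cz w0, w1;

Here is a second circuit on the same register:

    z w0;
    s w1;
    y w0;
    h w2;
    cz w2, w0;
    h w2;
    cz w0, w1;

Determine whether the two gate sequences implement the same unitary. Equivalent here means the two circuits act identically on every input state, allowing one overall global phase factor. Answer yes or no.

No: there is an input state on which the two circuits produce genuinely different outputs (not merely differing by a phase).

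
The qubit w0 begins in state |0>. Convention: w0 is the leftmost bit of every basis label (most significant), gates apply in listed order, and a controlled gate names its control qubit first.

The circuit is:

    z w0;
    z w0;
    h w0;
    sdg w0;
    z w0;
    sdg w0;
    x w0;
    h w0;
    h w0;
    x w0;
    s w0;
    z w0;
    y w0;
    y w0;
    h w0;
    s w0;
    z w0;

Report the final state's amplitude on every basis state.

The final amplitudes are 1/2 - I/2 on |0>, 1/2 - I/2 on |1>. Key observation: gates 5-12 undo each other exactly, leaving only the rest of the circuit to track.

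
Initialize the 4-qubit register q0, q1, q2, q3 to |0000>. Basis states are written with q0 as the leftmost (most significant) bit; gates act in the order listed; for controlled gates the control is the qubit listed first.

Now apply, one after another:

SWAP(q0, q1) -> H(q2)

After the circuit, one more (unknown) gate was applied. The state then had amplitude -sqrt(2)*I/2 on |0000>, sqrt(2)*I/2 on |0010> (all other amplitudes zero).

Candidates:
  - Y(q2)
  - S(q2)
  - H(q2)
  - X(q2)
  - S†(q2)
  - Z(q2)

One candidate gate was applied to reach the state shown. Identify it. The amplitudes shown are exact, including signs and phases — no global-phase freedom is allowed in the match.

The applied gate was Y(q2).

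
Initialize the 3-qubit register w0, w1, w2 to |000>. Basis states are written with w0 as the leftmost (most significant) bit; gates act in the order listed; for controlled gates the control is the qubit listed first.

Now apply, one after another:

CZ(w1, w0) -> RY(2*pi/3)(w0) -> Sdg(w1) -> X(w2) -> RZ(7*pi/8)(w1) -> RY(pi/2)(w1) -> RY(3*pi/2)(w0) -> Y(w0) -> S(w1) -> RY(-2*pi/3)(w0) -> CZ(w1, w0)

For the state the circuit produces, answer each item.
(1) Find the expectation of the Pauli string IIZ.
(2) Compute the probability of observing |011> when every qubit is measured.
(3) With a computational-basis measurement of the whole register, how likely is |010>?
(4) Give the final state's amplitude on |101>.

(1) The observable IIZ averages to -1.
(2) Outcome |011> occurs with probability 1/4.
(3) The probability of measuring |010> is 0.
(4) The amplitude on |101> is -exp(I*pi/16)/2.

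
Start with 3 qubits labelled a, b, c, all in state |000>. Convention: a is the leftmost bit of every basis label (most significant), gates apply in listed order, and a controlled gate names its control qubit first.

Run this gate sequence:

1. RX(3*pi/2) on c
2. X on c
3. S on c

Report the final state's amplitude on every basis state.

The resulting statevector has amplitude -sqrt(2)*I/2 on |000>, -sqrt(2)*I/2 on |001>, and 0 on every other basis state.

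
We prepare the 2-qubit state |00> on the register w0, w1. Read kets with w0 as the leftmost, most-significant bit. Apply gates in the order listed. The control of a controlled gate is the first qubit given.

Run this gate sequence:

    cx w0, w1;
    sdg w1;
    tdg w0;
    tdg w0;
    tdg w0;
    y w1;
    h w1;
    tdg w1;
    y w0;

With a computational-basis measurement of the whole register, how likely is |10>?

The probability of measuring |10> is 1/2.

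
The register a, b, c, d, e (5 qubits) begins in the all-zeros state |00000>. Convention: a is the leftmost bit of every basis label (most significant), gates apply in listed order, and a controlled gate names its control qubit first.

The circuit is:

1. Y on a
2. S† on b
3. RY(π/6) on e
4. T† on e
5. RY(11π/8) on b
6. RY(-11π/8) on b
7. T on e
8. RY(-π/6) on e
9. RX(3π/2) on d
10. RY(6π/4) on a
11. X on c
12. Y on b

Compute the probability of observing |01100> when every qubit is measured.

Outcome |01100> occurs with probability 1/4.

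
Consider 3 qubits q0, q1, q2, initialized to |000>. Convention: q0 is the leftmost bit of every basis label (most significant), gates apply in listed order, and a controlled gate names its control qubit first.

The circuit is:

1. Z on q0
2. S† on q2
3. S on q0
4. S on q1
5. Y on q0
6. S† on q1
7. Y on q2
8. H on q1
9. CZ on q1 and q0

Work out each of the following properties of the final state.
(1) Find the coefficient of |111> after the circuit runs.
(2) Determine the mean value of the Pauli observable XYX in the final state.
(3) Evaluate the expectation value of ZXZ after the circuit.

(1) |111> carries amplitude sqrt(2)/2 in the final state.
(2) The expectation value of XYX is 0.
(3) In the final state, ZXZ has expectation -1.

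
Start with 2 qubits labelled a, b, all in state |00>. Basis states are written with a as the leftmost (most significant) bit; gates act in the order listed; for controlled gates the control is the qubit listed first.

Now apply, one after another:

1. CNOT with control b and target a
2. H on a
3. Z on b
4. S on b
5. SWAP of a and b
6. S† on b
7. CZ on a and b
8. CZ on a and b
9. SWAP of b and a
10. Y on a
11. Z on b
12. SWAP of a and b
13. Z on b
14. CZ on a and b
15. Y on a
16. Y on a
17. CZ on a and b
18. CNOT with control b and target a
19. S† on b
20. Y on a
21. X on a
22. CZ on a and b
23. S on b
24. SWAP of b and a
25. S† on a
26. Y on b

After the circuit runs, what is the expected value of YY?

The observable YY averages to -1.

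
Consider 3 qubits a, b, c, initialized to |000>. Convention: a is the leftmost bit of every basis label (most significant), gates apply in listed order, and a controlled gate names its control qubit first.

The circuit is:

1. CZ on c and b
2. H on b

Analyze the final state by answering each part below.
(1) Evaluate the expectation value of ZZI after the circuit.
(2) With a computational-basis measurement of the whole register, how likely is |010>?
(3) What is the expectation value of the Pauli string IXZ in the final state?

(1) The observable ZZI averages to 0.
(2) The probability of measuring |010> is 1/2.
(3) The observable IXZ averages to 1.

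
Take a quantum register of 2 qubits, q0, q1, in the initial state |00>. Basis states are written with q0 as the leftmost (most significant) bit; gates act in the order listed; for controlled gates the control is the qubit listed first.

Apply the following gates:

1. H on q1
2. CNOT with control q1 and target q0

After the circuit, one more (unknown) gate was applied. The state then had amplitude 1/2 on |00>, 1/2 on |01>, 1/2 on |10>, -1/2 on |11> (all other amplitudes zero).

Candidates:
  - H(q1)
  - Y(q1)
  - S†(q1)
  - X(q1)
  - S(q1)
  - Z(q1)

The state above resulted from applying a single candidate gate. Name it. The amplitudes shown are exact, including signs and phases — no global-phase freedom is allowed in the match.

It was H(q1) that produced the state shown.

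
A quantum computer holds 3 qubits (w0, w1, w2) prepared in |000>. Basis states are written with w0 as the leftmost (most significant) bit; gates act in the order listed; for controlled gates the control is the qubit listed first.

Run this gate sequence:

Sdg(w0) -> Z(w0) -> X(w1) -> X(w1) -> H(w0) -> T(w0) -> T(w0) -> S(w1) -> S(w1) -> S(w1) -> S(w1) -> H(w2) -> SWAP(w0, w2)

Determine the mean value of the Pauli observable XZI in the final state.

In the final state, XZI has expectation 1.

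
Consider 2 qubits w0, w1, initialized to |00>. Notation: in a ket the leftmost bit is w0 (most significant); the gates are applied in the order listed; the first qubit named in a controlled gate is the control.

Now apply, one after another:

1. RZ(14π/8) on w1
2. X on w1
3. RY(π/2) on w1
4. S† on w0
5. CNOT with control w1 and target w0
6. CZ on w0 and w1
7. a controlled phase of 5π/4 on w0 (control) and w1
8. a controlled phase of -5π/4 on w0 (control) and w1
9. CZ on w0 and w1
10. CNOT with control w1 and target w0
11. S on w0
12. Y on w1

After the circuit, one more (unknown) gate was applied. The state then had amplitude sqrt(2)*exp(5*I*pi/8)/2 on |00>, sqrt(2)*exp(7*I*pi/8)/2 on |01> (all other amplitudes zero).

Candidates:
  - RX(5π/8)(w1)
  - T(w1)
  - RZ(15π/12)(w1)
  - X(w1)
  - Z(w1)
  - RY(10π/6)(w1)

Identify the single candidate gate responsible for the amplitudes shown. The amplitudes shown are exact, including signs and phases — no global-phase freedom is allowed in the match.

The applied gate was T(w1). Key observation: steps 4-11 multiply out to the identity, so the circuit reduces to the remaining gates.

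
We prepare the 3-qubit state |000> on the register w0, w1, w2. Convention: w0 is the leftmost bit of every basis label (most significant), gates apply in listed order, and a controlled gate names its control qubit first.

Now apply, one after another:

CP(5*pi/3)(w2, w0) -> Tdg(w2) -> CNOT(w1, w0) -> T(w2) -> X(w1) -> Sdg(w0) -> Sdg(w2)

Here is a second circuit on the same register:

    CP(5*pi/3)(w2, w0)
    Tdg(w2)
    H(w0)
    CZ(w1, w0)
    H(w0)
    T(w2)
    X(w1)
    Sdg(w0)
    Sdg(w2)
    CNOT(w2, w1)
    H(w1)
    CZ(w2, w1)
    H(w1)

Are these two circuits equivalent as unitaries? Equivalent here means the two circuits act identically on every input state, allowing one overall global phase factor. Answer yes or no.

Yes — the two circuits implement the same unitary up to a global phase.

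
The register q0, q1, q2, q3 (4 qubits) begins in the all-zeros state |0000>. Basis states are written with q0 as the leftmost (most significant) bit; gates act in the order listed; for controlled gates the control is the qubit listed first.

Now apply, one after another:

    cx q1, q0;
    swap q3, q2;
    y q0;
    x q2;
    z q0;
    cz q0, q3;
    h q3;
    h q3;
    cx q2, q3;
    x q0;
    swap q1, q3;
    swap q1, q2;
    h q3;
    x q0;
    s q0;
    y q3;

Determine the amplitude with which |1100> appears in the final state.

|1100> carries amplitude 0 in the final state.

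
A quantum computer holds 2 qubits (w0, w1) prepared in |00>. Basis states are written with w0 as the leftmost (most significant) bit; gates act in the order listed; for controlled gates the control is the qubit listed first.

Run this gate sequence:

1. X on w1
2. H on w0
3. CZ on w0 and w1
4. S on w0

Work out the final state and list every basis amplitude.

The final amplitudes are 0 on |00>, sqrt(2)/2 on |01>, 0 on |10>, -sqrt(2)*I/2 on |11>.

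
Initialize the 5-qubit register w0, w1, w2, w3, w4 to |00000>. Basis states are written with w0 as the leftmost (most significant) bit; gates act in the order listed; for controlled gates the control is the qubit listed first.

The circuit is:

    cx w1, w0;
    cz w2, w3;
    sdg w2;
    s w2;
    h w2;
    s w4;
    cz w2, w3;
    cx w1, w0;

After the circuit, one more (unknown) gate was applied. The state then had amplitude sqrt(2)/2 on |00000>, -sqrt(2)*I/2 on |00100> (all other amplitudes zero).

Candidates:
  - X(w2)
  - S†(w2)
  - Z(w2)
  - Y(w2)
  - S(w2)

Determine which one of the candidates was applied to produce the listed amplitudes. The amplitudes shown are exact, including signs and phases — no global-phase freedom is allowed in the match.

It was S†(w2) that produced the state shown.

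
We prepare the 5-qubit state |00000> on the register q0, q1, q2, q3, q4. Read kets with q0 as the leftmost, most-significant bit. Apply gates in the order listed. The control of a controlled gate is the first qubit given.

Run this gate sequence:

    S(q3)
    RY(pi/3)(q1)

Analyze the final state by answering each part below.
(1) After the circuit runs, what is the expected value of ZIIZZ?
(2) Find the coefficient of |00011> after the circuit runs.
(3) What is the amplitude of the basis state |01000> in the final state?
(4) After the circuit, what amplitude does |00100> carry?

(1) The expectation value of ZIIZZ is 1.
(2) The final state's coefficient on |00011> equals 0.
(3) |01000> carries amplitude 1/2 in the final state.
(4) The final state's coefficient on |00100> equals 0.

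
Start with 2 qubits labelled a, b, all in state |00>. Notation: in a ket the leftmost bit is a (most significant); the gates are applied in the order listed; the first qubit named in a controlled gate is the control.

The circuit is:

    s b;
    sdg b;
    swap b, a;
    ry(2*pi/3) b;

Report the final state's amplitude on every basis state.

The final amplitudes are 1/2 on |00>, sqrt(3)/2 on |01>, 0 on |10>, 0 on |11>. Key observation: steps 1-2 multiply out to the identity, so the circuit reduces to the remaining gates.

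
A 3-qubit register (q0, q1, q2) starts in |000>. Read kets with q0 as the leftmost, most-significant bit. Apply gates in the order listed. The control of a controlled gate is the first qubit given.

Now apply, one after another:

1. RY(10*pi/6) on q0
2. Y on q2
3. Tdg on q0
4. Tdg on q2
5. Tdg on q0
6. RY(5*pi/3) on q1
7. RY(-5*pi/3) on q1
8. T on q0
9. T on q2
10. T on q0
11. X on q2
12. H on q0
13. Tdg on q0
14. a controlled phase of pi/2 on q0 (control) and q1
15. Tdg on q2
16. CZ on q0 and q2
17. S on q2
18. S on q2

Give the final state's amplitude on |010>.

The amplitude on |010> is 0. Key observation: gates 3-10 undo each other exactly, leaving only the rest of the circuit to track.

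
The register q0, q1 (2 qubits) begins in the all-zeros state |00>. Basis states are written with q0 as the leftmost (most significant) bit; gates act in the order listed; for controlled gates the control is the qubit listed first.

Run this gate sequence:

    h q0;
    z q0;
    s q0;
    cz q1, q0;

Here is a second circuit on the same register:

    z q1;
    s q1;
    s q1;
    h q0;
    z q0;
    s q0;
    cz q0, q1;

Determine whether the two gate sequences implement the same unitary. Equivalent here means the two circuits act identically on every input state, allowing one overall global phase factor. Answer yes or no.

Yes — the two circuits implement the same unitary up to a global phase.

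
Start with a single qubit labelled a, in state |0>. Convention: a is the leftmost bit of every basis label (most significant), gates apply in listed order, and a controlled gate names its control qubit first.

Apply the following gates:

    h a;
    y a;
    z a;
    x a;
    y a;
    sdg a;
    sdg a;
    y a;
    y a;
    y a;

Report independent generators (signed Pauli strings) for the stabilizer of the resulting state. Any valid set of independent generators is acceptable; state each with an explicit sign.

The stabilizer group can be generated by -X, among other valid generating sets.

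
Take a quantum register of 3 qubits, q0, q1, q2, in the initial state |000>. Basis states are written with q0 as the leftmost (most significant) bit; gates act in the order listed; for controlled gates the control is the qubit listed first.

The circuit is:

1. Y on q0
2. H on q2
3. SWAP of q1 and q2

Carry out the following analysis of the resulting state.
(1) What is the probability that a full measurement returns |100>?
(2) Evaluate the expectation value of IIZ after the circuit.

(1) A full measurement returns |100> with probability 1/2.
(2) The expectation value of IIZ is 1.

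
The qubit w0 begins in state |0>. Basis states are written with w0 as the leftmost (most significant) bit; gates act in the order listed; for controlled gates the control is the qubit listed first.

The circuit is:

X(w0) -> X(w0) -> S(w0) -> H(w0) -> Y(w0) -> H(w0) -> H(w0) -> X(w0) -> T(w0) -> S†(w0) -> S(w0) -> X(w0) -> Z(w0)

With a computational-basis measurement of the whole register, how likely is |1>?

The probability of measuring |1> is 1/2.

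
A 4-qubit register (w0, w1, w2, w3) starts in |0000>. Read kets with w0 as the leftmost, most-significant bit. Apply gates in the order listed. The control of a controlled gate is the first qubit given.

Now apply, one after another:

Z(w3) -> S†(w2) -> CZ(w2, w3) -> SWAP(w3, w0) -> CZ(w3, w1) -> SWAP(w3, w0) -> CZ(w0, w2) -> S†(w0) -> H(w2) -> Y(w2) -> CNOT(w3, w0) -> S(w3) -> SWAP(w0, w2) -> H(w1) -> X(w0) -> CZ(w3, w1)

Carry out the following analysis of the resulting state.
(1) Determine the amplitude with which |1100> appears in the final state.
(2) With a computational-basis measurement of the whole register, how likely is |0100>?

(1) The final state's coefficient on |1100> equals -I/2.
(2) The probability of measuring |0100> is 1/4.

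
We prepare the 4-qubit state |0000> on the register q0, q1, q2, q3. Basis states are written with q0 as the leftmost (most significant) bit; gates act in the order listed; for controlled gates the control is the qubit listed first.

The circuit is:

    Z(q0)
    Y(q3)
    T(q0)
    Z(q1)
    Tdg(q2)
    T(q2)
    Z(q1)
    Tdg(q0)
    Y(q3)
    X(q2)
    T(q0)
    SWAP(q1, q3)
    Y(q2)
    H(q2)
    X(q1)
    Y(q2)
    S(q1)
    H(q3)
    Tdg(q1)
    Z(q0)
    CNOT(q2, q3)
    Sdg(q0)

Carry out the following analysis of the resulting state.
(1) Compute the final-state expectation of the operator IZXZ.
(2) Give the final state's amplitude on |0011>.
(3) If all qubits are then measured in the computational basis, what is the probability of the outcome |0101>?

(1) The expectation value of IZXZ is 0.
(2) |0011> carries amplitude 0 in the final state.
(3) Outcome |0101> occurs with probability 1/4.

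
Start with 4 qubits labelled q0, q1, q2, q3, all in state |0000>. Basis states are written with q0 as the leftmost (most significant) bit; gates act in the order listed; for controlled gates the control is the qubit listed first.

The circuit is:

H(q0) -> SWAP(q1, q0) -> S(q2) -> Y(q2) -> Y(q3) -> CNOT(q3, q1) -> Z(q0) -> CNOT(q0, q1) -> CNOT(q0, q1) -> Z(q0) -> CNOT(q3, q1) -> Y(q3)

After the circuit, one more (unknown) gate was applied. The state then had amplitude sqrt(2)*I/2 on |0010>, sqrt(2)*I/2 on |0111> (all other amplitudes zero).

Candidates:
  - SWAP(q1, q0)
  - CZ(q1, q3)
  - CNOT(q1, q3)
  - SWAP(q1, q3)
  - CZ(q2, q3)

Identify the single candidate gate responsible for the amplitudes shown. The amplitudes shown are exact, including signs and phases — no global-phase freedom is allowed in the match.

It was CNOT(q1, q3) that produced the state shown.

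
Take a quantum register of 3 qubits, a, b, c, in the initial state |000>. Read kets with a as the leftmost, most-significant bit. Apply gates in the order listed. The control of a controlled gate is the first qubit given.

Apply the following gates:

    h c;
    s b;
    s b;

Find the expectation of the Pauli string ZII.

The observable ZII averages to 1.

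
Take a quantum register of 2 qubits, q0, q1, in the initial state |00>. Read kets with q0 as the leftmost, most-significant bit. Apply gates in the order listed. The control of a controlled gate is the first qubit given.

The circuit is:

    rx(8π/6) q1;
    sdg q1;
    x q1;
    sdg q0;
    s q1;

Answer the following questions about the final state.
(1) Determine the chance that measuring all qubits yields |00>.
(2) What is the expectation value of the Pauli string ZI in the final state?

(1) The probability of measuring |00> is 3/4.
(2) In the final state, ZI has expectation 1.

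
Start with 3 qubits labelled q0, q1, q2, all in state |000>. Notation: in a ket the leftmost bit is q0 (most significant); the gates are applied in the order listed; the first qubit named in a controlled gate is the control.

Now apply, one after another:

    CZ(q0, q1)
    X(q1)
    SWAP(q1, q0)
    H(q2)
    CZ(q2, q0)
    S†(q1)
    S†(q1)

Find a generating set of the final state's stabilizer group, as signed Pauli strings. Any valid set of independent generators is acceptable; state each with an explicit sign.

The final state is stabilized by the group generated by -IIX, -ZII, +IZI; other independent generating sets are equally valid.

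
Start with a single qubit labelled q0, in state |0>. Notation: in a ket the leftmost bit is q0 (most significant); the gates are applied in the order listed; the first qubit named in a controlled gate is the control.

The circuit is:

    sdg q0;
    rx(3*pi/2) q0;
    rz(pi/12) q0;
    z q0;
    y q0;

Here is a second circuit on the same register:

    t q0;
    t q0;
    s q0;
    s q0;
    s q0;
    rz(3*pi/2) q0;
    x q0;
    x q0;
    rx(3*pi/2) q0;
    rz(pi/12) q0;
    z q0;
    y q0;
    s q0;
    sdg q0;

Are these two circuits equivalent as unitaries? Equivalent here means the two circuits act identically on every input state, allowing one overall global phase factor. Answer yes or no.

Yes: on every input state the two circuits agree up to one overall phase factor.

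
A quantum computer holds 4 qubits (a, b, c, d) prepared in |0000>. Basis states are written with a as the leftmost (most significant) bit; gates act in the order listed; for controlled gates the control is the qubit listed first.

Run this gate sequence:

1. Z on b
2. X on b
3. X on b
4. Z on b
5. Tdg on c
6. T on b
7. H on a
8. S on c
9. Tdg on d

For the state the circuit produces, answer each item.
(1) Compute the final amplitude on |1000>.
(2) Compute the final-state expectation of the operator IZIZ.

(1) |1000> carries amplitude sqrt(2)/2 in the final state. Key observation: gates 1-4 undo each other exactly, leaving only the rest of the circuit to track.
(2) In the final state, IZIZ has expectation 1.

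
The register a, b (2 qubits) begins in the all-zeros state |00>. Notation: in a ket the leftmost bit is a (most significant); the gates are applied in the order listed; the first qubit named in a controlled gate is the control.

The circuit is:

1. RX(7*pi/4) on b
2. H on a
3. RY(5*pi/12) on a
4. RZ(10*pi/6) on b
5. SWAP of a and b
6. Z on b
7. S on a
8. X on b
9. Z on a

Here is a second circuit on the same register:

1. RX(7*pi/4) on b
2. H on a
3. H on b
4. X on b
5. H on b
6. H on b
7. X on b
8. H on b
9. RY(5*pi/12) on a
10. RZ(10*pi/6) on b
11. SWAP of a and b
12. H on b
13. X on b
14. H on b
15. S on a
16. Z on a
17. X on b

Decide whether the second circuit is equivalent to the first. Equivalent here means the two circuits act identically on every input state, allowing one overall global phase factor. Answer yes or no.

Yes — the two circuits implement the same unitary up to a global phase.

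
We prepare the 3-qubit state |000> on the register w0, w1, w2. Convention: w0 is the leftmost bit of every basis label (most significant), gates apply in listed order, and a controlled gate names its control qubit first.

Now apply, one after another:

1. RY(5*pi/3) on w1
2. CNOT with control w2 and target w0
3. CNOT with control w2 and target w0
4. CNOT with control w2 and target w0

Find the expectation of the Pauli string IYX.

The expectation value of IYX is 0.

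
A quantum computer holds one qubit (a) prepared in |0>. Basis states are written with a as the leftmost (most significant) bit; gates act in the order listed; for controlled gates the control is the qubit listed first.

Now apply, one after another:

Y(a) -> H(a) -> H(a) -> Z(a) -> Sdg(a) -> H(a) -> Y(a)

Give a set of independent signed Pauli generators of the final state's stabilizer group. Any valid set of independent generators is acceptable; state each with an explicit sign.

The final state is stabilized by the group generated by +X; other independent generating sets are equally valid.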